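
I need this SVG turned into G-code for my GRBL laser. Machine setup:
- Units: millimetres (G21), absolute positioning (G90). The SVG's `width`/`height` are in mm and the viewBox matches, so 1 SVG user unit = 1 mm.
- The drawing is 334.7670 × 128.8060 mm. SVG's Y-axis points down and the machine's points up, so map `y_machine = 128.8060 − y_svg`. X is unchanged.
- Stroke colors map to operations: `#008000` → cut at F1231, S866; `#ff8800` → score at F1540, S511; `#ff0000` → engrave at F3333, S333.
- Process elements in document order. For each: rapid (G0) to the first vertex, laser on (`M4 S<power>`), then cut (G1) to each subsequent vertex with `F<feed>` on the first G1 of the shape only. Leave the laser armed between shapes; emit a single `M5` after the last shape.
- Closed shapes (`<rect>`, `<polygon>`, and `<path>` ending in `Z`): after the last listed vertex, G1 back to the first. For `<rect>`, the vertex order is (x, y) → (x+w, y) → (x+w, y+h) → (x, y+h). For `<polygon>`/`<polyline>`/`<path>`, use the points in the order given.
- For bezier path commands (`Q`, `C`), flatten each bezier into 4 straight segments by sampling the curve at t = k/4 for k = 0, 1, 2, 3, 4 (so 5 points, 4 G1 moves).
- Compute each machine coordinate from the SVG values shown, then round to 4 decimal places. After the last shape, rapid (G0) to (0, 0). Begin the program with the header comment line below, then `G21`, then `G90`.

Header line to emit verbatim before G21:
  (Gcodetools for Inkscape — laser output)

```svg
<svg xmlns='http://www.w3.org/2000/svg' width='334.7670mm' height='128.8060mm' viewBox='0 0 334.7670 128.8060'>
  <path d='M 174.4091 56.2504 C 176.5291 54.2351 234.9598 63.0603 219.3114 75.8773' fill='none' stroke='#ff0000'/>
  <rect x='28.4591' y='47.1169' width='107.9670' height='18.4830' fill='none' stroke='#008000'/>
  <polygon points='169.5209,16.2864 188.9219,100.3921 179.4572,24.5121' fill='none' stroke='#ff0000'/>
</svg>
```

(Gcodetools for Inkscape — laser output)
G21
G90
G0 X174.4091 Y72.5556
M4 S333
G1 X184.5200 Y72.1415 F3333
G1 X203.5234 Y68.3043
G1 X219.1952 Y61.6860
G1 X219.3114 Y52.9287
G0 X28.4591 Y81.6891
M4 S866
G1 X136.4261 Y81.6891 F1231
G1 X136.4261 Y63.2061
G1 X28.4591 Y63.2061
G1 X28.4591 Y81.6891
G0 X169.5209 Y112.5196
M4 S333
G1 X188.9219 Y28.4139 F3333
G1 X179.4572 Y104.2939
G1 X169.5209 Y112.5196
M5
G0 X0.0000 Y0.0000

Since the viewBox matches the mm dimensions, user units are millimetres directly. The only transform is the Y-flip y_m = 128.8060 − y_svg.

Shape 1 is a cubic bezier drawn with `<path>`. Its stroke #ff0000 means engrave at S333, F3333. After flipping Y the toolpath is (174.4091,72.5556) → (184.5200,72.1415) → (203.5234,68.3043) → (219.1952,61.6860) → (219.3114,52.9287).

Shape 2 is a rectangle drawn with `<rect>`. Its stroke #008000 means cut at S866, F1231. After flipping Y the toolpath is (28.4591,81.6891) → (136.4261,81.6891) → (136.4261,63.2061) → (28.4591,63.2061) → (28.4591,81.6891), returning to the start.

Shape 3 is a closed polygon drawn with `<polygon>`. Its stroke #ff0000 means engrave at S333, F3333. After flipping Y the toolpath is (169.5209,112.5196) → (188.9219,28.4139) → (179.4572,104.2939) → (169.5209,112.5196), returning to the start.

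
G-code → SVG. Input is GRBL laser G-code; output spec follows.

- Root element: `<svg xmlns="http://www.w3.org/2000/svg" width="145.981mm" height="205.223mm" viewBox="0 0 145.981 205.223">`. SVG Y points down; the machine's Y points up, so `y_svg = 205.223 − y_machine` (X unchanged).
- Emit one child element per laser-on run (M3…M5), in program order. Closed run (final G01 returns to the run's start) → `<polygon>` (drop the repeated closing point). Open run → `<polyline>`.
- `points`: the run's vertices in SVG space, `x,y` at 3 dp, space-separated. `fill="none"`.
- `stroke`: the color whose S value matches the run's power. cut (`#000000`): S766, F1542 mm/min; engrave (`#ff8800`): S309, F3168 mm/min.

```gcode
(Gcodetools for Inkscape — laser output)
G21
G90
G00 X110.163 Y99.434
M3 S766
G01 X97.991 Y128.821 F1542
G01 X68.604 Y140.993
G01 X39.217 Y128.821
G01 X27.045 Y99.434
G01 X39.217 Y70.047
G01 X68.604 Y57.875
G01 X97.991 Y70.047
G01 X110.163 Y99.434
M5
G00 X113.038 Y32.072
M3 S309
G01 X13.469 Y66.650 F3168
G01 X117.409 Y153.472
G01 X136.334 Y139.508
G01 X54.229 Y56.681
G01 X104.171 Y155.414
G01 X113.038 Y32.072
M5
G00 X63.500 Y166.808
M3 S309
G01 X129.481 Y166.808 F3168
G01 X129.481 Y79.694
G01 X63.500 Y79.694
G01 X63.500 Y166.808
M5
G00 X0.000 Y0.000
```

<svg xmlns="http://www.w3.org/2000/svg" width="145.981mm" height="205.223mm" viewBox="0 0 145.981 205.223">
  <polygon points="110.163,105.789 97.991,76.402 68.604,64.230 39.217,76.402 27.045,105.789 39.217,135.176 68.604,147.348 97.991,135.176" fill="none" stroke="#000000"/>
  <polygon points="113.038,173.151 13.469,138.573 117.409,51.751 136.334,65.715 54.229,148.542 104.171,49.809" fill="none" stroke="#ff8800"/>
  <polygon points="63.500,38.415 129.481,38.415 129.481,125.529 63.500,125.529" fill="none" stroke="#ff8800"/>
</svg>

Machine Y-up, SVG Y-down with viewBox height 205.223, so y_svg = 205.223 − y_machine; X carries over.

Run 1: the run's S766 means `#000000` (cut). The run returns to its start, so emit a `<polygon>` with points (Y-flipped): 110.163,105.789 97.991,76.402 68.604,64.230 39.217,76.402 27.045,105.789 39.217,135.176 68.604,147.348 97.991,135.176.

Run 2: S309 ⇒ engrave layer `#ff8800`. The run returns to its start, so emit a `<polygon>` with points (Y-flipped): 113.038,173.151 13.469,138.573 117.409,51.751 136.334,65.715 54.229,148.542 104.171,49.809.

Run 3: the run's S309 means `#ff8800` (engrave). The run returns to its start, so emit a `<polygon>` with points (Y-flipped): 63.500,38.415 129.481,38.415 129.481,125.529 63.500,125.529.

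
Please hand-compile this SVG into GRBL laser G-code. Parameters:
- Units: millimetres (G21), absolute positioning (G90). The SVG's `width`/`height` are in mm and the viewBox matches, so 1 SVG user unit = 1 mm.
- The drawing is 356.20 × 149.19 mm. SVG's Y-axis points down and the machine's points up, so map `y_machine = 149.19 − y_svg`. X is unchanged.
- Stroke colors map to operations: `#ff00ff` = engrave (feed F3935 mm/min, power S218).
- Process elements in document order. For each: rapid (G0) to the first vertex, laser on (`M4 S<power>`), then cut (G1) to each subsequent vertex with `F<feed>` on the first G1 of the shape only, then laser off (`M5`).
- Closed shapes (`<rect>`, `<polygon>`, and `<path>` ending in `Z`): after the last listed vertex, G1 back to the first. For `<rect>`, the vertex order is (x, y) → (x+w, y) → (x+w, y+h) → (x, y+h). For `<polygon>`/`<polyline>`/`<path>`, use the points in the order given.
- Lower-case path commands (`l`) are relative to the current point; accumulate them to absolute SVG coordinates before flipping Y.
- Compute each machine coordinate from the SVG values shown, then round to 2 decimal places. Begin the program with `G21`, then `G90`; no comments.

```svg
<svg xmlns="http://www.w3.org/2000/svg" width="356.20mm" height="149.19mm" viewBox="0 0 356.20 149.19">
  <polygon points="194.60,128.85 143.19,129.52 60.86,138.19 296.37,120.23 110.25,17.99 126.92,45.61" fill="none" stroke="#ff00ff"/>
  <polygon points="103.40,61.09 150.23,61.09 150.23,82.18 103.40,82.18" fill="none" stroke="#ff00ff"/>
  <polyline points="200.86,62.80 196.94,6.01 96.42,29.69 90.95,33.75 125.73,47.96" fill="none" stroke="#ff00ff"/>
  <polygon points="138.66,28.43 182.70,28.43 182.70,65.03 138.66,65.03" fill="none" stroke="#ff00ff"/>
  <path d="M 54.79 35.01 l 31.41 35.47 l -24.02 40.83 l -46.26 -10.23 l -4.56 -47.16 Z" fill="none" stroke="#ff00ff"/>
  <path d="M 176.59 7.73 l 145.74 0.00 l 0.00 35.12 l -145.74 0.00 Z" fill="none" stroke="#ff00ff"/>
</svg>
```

viewBox `0 0 356.20 149.19` with mm width/height → 1 unit = 1 mm. Flip: y_m = 149.19 − y_svg.

**Shape 1** — `<polygon>` closed polygon, stroke `#ff00ff` → engrave (S218, F3935). Machine vertices: (194.60,20.34) → (143.19,19.67) → (60.86,11.00) → (296.37,28.96) → (110.25,131.20) → (126.92,103.58) → (194.60,20.34). Closed: final G1 returns to the first vertex.

**Shape 2** — `<polygon>` rectangle, stroke `#ff00ff` → engrave (S218, F3935). Machine vertices: (103.40,88.10) → (150.23,88.10) → (150.23,67.01) → (103.40,67.01) → (103.40,88.10). Closed: final G1 returns to the first vertex.

**Shape 3** — `<polyline>` open polyline, stroke `#ff00ff` → engrave (S218, F3935). Machine vertices: (200.86,86.39) → (196.94,143.18) → (96.42,119.50) → (90.95,115.44) → (125.73,101.23). Open path.

**Shape 4** — `<polygon>` rectangle, stroke `#ff00ff` → engrave (S218, F3935). Machine vertices: (138.66,120.76) → (182.70,120.76) → (182.70,84.16) → (138.66,84.16) → (138.66,120.76). Closed: final G1 returns to the first vertex.

**Shape 5** — `<path>` regular polygon, stroke `#ff00ff` → engrave (S218, F3935). Machine vertices: (54.79,114.18) → (86.20,78.71) → (62.18,37.88) → (15.92,48.11) → (11.36,95.27) → (54.79,114.18). Closed: final G1 returns to the first vertex.

**Shape 6** — `<path>` rectangle, stroke `#ff00ff` → engrave (S218, F3935). Machine vertices: (176.59,141.46) → (322.33,141.46) → (322.33,106.34) → (176.59,106.34) → (176.59,141.46). Closed: final G1 returns to the first vertex.

G21
G90
G0 X194.60 Y20.34
M4 S218
G1 X143.19 Y19.67 F3935
G1 X60.86 Y11.00
G1 X296.37 Y28.96
G1 X110.25 Y131.20
G1 X126.92 Y103.58
G1 X194.60 Y20.34
M5
G0 X103.40 Y88.10
M4 S218
G1 X150.23 Y88.10 F3935
G1 X150.23 Y67.01
G1 X103.40 Y67.01
G1 X103.40 Y88.10
M5
G0 X200.86 Y86.39
M4 S218
G1 X196.94 Y143.18 F3935
G1 X96.42 Y119.50
G1 X90.95 Y115.44
G1 X125.73 Y101.23
M5
G0 X138.66 Y120.76
M4 S218
G1 X182.70 Y120.76 F3935
G1 X182.70 Y84.16
G1 X138.66 Y84.16
G1 X138.66 Y120.76
M5
G0 X54.79 Y114.18
M4 S218
G1 X86.20 Y78.71 F3935
G1 X62.18 Y37.88
G1 X15.92 Y48.11
G1 X11.36 Y95.27
G1 X54.79 Y114.18
M5
G0 X176.59 Y141.46
M4 S218
G1 X322.33 Y141.46 F3935
G1 X322.33 Y106.34
G1 X176.59 Y106.34
G1 X176.59 Y141.46
M5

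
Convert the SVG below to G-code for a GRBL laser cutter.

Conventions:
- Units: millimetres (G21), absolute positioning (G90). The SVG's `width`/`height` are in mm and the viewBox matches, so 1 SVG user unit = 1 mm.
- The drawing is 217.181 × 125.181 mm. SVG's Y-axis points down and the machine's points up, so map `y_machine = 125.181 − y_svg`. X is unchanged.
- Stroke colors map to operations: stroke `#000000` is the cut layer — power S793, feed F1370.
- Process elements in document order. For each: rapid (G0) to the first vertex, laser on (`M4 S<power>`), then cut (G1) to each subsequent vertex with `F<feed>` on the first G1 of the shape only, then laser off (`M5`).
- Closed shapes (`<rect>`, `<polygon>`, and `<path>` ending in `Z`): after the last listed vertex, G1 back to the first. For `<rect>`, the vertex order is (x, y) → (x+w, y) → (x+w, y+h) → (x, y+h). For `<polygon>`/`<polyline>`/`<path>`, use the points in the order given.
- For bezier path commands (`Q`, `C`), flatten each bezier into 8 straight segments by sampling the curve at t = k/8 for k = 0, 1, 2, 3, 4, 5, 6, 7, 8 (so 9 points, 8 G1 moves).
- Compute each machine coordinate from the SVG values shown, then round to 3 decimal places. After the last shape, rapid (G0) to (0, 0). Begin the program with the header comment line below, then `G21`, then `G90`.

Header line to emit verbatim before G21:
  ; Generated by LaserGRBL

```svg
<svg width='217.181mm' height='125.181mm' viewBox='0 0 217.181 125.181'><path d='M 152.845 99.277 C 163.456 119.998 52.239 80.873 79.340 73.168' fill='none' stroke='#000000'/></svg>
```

; Generated by LaserGRBL
G21
G90
G0 X152.845 Y25.904
M4 S793
G1 X151.622 Y20.761 F1370
G1 X142.025 Y20.158
G1 X127.105 Y23.028
G1 X109.909 Y28.299
G1 X93.486 Y34.902
G1 X80.884 Y41.769
G1 X75.153 Y47.829
G1 X79.340 Y52.013
M5
G0 X0.000 Y0.000

viewBox `0 0 217.181 125.181` with mm width/height → 1 unit = 1 mm. Flip: y_m = 125.181 − y_svg.

**Shape 1** — `<path>` cubic bezier, stroke `#000000` → cut (S793, F1370). Control points (SVG): P0=(152.845,99.277), P1=(163.456,119.998), P2=(52.239,80.873), P3=(79.340,73.168); sampled at t=k/8. Machine vertices: (152.845,25.904) → (151.622,20.761) → (142.025,20.158) → (127.105,23.028) → (109.909,28.299) → (93.486,34.902) → (80.884,41.769) → (75.153,47.829) → (79.340,52.013). Open path.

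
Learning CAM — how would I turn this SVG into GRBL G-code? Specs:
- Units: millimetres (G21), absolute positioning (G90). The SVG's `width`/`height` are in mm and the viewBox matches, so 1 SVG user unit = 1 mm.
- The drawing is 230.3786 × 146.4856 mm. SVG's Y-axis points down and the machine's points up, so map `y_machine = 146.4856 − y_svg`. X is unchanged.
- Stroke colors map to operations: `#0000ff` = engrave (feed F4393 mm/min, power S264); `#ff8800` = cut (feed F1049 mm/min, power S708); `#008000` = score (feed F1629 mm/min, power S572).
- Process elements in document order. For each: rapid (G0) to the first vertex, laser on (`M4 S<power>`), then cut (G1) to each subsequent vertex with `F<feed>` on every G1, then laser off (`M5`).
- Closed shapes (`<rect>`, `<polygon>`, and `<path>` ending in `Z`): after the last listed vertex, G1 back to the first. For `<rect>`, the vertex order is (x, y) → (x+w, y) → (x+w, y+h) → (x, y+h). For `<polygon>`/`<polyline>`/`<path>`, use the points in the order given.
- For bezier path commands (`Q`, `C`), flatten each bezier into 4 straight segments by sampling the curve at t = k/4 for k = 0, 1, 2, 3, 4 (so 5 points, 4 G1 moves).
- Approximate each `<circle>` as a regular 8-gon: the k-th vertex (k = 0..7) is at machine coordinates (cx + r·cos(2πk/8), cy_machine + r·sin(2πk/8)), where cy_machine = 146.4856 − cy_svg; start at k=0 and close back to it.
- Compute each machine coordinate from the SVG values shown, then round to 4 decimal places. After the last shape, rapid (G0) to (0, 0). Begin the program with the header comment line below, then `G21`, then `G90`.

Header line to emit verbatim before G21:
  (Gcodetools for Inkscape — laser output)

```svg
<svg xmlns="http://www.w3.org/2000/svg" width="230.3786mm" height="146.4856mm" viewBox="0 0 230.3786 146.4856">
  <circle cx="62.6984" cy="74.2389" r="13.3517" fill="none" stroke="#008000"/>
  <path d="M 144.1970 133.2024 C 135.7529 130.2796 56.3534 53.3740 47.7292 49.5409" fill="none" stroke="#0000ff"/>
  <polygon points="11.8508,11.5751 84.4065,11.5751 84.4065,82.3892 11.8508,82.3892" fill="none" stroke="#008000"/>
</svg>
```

(Gcodetools for Inkscape — laser output)
G21
G90
G0 X76.0501 Y72.2467
M4 S572
G1 X72.1395 Y81.6878 F1629
G1 X62.6984 Y85.5984 F1629
G1 X53.2573 Y81.6878 F1629
G1 X49.3467 Y72.2467 F1629
G1 X53.2573 Y62.8056 F1629
G1 X62.6984 Y58.8950 F1629
G1 X72.1395 Y62.8056 F1629
G1 X76.0501 Y72.2467 F1629
M5
G0 X144.1970 Y13.2832
M4 S264
G1 X126.7743 Y27.0493 F4393
G1 X96.0306 Y54.7726 F4393
G1 X65.2532 Y82.6665 F4393
G1 X47.7292 Y96.9447 F4393
M5
G0 X11.8508 Y134.9105
M4 S572
G1 X84.4065 Y134.9105 F1629
G1 X84.4065 Y64.0964 F1629
G1 X11.8508 Y64.0964 F1629
G1 X11.8508 Y134.9105 F1629
M5
G0 X0.0000 Y0.0000

Since the viewBox matches the mm dimensions, user units are millimetres directly. The only transform is the Y-flip y_m = 146.4856 − y_svg.

Shape 1 is a circle drawn with `<circle>`. Its stroke #008000 means score at S572, F1629. After flipping Y the toolpath is (76.0501,72.2467) → (72.1395,81.6878) → (62.6984,85.5984) → (53.2573,81.6878) → (49.3467,72.2467) → (53.2573,62.8056) → (62.6984,58.8950) → (72.1395,62.8056) → (76.0501,72.2467), returning to the start.

Shape 2 is a cubic bezier drawn with `<path>`. Its stroke #0000ff means engrave at S264, F4393. After flipping Y the toolpath is (144.1970,13.2832) → (126.7743,27.0493) → (96.0306,54.7726) → (65.2532,82.6665) → (47.7292,96.9447).

Shape 3 is a rectangle drawn with `<polygon>`. Its stroke #008000 means score at S572, F1629. After flipping Y the toolpath is (11.8508,134.9105) → (84.4065,134.9105) → (84.4065,64.0964) → (11.8508,64.0964) → (11.8508,134.9105), returning to the start.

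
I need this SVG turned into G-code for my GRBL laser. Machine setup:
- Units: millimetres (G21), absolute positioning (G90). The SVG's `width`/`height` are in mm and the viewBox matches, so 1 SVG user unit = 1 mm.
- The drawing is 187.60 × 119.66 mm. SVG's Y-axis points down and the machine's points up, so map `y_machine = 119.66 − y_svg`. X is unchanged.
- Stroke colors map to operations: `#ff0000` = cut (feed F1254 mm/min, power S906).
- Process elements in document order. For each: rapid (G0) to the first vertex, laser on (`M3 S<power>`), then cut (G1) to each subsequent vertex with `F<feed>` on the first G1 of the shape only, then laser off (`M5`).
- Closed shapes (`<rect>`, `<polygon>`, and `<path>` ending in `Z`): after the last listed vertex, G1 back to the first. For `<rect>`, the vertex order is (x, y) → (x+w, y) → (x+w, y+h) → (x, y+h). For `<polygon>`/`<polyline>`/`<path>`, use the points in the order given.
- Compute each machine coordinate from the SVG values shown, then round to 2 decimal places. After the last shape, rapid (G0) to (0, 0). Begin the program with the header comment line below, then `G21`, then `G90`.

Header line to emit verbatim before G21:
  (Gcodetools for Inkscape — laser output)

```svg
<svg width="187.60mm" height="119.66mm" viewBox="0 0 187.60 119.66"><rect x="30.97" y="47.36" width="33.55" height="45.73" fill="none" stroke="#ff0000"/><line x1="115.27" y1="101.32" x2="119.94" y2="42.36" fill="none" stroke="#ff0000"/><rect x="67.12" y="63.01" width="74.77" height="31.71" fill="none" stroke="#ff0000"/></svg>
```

1 u = 1 mm; y_m = 119.66 − y.

[1] `<rect>` rectangle, #ff0000→cut S906 F1254: (30.97,72.30) → (64.52,72.30) → (64.52,26.57) → (30.97,26.57) → (30.97,72.30) (closed)

[2] `<line>` line segment, #ff0000→cut S906 F1254: (115.27,18.34) → (119.94,77.30)

[3] `<rect>` rectangle, #ff0000→cut S906 F1254: (67.12,56.65) → (141.89,56.65) → (141.89,24.94) → (67.12,24.94) → (67.12,56.65) (closed)

(Gcodetools for Inkscape — laser output)
G21
G90
G0 X30.97 Y72.30
M3 S906
G1 X64.52 Y72.30 F1254
G1 X64.52 Y26.57
G1 X30.97 Y26.57
G1 X30.97 Y72.30
M5
G0 X115.27 Y18.34
M3 S906
G1 X119.94 Y77.30 F1254
M5
G0 X67.12 Y56.65
M3 S906
G1 X141.89 Y56.65 F1254
G1 X141.89 Y24.94
G1 X67.12 Y24.94
G1 X67.12 Y56.65
M5
G0 X0.00 Y0.00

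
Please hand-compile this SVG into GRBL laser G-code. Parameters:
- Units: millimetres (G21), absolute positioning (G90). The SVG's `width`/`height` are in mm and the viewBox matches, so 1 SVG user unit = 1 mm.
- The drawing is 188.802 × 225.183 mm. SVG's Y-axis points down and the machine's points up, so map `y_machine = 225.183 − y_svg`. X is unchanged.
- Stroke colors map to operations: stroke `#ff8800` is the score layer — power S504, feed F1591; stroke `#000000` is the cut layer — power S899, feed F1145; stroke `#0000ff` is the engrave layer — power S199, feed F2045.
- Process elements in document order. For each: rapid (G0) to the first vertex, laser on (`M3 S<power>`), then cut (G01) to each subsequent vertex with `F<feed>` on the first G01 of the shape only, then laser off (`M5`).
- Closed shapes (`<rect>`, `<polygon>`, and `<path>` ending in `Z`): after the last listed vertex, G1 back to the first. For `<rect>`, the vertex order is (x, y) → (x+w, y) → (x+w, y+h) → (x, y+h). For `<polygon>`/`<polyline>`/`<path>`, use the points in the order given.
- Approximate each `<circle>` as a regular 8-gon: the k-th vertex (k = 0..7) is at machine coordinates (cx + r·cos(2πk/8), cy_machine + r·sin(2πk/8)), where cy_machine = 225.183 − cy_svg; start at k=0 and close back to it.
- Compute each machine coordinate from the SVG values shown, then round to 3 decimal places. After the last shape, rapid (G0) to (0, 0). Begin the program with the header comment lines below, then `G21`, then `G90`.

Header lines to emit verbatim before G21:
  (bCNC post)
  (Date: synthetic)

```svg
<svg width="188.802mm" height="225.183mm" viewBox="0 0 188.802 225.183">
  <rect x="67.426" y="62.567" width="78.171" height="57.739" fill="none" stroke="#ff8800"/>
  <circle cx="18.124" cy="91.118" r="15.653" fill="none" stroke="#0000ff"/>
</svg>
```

Since the viewBox matches the mm dimensions, user units are millimetres directly. The only transform is the Y-flip y_m = 225.183 − y_svg.

Shape 1 is a rectangle drawn with `<rect>`. Its stroke #ff8800 means score at S504, F1591. After flipping Y the toolpath is (67.426,162.616) → (145.597,162.616) → (145.597,104.877) → (67.426,104.877) → (67.426,162.616), returning to the start.

Shape 2 is a circle drawn with `<circle>`. Its stroke #0000ff means engrave at S199, F2045. After flipping Y the toolpath is (33.777,134.065) → (29.192,145.133) → (18.124,149.718) → (7.056,145.133) → (2.471,134.065) → (7.056,122.997) → (18.124,118.412) → (29.192,122.997) → (33.777,134.065), returning to the start.

(bCNC post)
(Date: synthetic)
G21
G90
G0 X67.426 Y162.616
M3 S504
G01 X145.597 Y162.616 F1591
G01 X145.597 Y104.877
G01 X67.426 Y104.877
G01 X67.426 Y162.616
M5
G0 X33.777 Y134.065
M3 S199
G01 X29.192 Y145.133 F2045
G01 X18.124 Y149.718
G01 X7.056 Y145.133
G01 X2.471 Y134.065
G01 X7.056 Y122.997
G01 X18.124 Y118.412
G01 X29.192 Y122.997
G01 X33.777 Y134.065
M5
G0 X0.000 Y0.000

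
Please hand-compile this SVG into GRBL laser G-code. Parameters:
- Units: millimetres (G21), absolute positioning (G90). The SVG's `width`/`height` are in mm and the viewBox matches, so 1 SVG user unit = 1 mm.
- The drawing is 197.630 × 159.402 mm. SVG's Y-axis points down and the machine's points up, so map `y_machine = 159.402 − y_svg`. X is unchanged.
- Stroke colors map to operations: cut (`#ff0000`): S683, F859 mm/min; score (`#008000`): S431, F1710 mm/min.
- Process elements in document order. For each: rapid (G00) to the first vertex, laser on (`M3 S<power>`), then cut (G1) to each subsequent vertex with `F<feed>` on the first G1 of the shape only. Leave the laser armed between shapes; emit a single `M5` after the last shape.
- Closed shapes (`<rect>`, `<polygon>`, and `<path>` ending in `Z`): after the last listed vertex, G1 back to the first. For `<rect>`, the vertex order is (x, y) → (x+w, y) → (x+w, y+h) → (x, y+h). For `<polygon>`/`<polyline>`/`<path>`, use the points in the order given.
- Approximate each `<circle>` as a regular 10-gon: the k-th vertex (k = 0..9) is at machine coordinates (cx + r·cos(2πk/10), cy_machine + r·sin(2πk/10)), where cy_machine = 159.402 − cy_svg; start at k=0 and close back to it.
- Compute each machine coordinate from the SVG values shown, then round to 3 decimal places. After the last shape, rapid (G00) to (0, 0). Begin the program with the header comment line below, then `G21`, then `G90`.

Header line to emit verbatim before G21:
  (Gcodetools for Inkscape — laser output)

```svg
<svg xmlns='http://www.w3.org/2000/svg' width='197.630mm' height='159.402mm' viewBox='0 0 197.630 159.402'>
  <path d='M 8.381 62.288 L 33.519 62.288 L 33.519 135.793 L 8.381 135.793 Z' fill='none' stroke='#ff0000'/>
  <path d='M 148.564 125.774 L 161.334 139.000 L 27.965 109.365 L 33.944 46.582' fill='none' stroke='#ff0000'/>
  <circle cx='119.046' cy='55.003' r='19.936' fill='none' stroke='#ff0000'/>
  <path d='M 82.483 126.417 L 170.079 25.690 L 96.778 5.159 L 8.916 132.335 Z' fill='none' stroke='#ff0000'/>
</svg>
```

(Gcodetools for Inkscape — laser output)
G21
G90
G00 X8.381 Y97.114
M3 S683
G1 X33.519 Y97.114 F859
G1 X33.519 Y23.609
G1 X8.381 Y23.609
G1 X8.381 Y97.114
G00 X148.564 Y33.628
M3 S683
G1 X161.334 Y20.402 F859
G1 X27.965 Y50.037
G1 X33.944 Y112.820
G00 X138.982 Y104.399
M3 S683
G1 X135.175 Y116.117 F859
G1 X125.207 Y123.359
G1 X112.885 Y123.359
G1 X102.917 Y116.117
G1 X99.110 Y104.399
G1 X102.917 Y92.681
G1 X112.885 Y85.439
G1 X125.207 Y85.439
G1 X135.175 Y92.681
G1 X138.982 Y104.399
G00 X82.483 Y32.985
M3 S683
G1 X170.079 Y133.712 F859
G1 X96.778 Y154.243
G1 X8.916 Y27.067
G1 X82.483 Y32.985
M5
G00 X0.000 Y0.000

viewBox `0 0 197.630 159.402` with mm width/height → 1 unit = 1 mm. Flip: y_m = 159.402 − y_svg.

**Shape 1** — `<path>` rectangle, stroke `#ff0000` → cut (S683, F859). Machine vertices: (8.381,97.114) → (33.519,97.114) → (33.519,23.609) → (8.381,23.609) → (8.381,97.114). Closed: final G1 returns to the first vertex.

**Shape 2** — `<path>` open polyline, stroke `#ff0000` → cut (S683, F859). Machine vertices: (148.564,33.628) → (161.334,20.402) → (27.965,50.037) → (33.944,112.820). Open path.

**Shape 3** — `<circle>` circle, stroke `#ff0000` → cut (S683, F859). Machine vertices: (138.982,104.399) → (135.175,116.117) → (125.207,123.359) → (112.885,123.359) → (102.917,116.117) → (99.110,104.399) → (102.917,92.681) → (112.885,85.439) → (125.207,85.439) → (135.175,92.681) → (138.982,104.399). Closed: final G1 returns to the first vertex.

**Shape 4** — `<path>` closed polygon, stroke `#ff0000` → cut (S683, F859). Machine vertices: (82.483,32.985) → (170.079,133.712) → (96.778,154.243) → (8.916,27.067) → (82.483,32.985). Closed: final G1 returns to the first vertex.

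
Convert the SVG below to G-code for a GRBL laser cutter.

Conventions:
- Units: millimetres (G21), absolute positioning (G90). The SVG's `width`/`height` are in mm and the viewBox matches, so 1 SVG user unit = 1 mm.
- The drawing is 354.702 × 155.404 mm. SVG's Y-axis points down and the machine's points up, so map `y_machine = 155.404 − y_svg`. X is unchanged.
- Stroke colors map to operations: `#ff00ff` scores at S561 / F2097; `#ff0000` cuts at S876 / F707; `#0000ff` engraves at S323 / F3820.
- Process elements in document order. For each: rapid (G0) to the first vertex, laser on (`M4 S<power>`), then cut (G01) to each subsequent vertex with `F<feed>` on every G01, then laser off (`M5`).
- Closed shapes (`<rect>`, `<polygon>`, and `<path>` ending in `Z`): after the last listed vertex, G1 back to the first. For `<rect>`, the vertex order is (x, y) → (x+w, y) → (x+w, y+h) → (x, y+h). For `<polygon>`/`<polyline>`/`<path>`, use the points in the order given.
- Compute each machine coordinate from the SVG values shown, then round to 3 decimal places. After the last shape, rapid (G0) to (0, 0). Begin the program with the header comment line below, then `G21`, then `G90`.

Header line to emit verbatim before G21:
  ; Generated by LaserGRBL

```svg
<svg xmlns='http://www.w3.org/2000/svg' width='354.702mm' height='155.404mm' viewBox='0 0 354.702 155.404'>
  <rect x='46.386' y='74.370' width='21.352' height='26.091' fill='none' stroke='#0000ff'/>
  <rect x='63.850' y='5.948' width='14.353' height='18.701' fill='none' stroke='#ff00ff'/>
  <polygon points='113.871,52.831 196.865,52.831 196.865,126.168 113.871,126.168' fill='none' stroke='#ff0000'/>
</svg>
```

; Generated by LaserGRBL
G21
G90
G0 X46.386 Y81.034
M4 S323
G01 X67.738 Y81.034 F3820
G01 X67.738 Y54.943 F3820
G01 X46.386 Y54.943 F3820
G01 X46.386 Y81.034 F3820
M5
G0 X63.850 Y149.456
M4 S561
G01 X78.203 Y149.456 F2097
G01 X78.203 Y130.755 F2097
G01 X63.850 Y130.755 F2097
G01 X63.850 Y149.456 F2097
M5
G0 X113.871 Y102.573
M4 S876
G01 X196.865 Y102.573 F707
G01 X196.865 Y29.236 F707
G01 X113.871 Y29.236 F707
G01 X113.871 Y102.573 F707
M5
G0 X0.000 Y0.000

1 u = 1 mm; y_m = 155.404 − y.

[1] `<rect>` rectangle, #0000ff→engrave S323 F3820: (46.386,81.034) → (67.738,81.034) → (67.738,54.943) → (46.386,54.943) → (46.386,81.034) (closed)

[2] `<rect>` rectangle, #ff00ff→score S561 F2097: (63.850,149.456) → (78.203,149.456) → (78.203,130.755) → (63.850,130.755) → (63.850,149.456) (closed)

[3] `<polygon>` rectangle, #ff0000→cut S876 F707: (113.871,102.573) → (196.865,102.573) → (196.865,29.236) → (113.871,29.236) → (113.871,102.573) (closed)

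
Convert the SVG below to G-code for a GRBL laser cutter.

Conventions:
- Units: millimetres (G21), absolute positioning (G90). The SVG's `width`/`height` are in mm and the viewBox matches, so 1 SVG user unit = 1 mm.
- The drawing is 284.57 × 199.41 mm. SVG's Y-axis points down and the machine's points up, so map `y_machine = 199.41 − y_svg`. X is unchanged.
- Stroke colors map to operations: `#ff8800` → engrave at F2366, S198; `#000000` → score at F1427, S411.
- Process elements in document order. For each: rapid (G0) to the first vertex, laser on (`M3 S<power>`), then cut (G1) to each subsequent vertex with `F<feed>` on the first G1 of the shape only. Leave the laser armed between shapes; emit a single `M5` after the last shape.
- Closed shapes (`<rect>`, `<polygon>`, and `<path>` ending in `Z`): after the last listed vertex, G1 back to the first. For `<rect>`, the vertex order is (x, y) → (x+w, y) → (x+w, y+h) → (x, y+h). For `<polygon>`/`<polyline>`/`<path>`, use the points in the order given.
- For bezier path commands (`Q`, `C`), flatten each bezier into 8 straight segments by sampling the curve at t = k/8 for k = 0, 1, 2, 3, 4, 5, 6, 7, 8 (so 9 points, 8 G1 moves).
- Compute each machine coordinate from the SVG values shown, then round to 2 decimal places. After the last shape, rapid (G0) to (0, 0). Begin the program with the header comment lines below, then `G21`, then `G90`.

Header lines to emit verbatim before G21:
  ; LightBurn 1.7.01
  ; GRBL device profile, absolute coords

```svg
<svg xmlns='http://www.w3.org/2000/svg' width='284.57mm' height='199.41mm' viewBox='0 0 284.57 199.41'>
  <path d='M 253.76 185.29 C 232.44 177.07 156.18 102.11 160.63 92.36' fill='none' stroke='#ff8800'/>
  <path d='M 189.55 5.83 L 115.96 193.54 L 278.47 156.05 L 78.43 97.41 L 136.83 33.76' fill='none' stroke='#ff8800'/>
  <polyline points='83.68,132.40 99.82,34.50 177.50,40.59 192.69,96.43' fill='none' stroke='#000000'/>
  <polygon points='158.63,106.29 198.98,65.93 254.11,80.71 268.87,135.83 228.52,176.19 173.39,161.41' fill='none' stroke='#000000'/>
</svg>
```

; LightBurn 1.7.01
; GRBL device profile, absolute coords
G21
G90
G0 X253.76 Y14.12
M3 S198
G1 X243.45 Y20.07 F2366
G1 X229.59 Y30.74
G1 X213.75 Y44.57
G1 X197.53 Y60.01
G1 X182.52 Y75.53
G1 X170.31 Y89.57
G1 X162.48 Y100.59
G1 X160.63 Y107.05
G0 X189.55 Y193.58
M3 S198
G1 X115.96 Y5.87 F2366
G1 X278.47 Y43.36
G1 X78.43 Y102.00
G1 X136.83 Y165.65
G0 X83.68 Y67.01
M3 S411
G1 X99.82 Y164.91 F1427
G1 X177.50 Y158.82
G1 X192.69 Y102.98
G0 X158.63 Y93.12
M3 S411
G1 X198.98 Y133.48 F1427
G1 X254.11 Y118.70
G1 X268.87 Y63.58
G1 X228.52 Y23.22
G1 X173.39 Y38.00
G1 X158.63 Y93.12
M5
G0 X0.00 Y0.00

Since the viewBox matches the mm dimensions, user units are millimetres directly. The only transform is the Y-flip y_m = 199.41 − y_svg.

Shape 1 is a cubic bezier drawn with `<path>`. Its stroke #ff8800 means engrave at S198, F2366. After flipping Y the toolpath is (253.76,14.12) → (243.45,20.07) → (229.59,30.74) → (213.75,44.57) → (197.53,60.01) → (182.52,75.53) → (170.31,89.57) → (162.48,100.59) → (160.63,107.05).

Shape 2 is a open polyline drawn with `<path>`. Its stroke #ff8800 means engrave at S198, F2366. After flipping Y the toolpath is (189.55,193.58) → (115.96,5.87) → (278.47,43.36) → (78.43,102.00) → (136.83,165.65).

Shape 3 is a open polyline drawn with `<polyline>`. Its stroke #000000 means score at S411, F1427. After flipping Y the toolpath is (83.68,67.01) → (99.82,164.91) → (177.50,158.82) → (192.69,102.98).

Shape 4 is a regular polygon drawn with `<polygon>`. Its stroke #000000 means score at S411, F1427. After flipping Y the toolpath is (158.63,93.12) → (198.98,133.48) → (254.11,118.70) → (268.87,63.58) → (228.52,23.22) → (173.39,38.00) → (158.63,93.12), returning to the start.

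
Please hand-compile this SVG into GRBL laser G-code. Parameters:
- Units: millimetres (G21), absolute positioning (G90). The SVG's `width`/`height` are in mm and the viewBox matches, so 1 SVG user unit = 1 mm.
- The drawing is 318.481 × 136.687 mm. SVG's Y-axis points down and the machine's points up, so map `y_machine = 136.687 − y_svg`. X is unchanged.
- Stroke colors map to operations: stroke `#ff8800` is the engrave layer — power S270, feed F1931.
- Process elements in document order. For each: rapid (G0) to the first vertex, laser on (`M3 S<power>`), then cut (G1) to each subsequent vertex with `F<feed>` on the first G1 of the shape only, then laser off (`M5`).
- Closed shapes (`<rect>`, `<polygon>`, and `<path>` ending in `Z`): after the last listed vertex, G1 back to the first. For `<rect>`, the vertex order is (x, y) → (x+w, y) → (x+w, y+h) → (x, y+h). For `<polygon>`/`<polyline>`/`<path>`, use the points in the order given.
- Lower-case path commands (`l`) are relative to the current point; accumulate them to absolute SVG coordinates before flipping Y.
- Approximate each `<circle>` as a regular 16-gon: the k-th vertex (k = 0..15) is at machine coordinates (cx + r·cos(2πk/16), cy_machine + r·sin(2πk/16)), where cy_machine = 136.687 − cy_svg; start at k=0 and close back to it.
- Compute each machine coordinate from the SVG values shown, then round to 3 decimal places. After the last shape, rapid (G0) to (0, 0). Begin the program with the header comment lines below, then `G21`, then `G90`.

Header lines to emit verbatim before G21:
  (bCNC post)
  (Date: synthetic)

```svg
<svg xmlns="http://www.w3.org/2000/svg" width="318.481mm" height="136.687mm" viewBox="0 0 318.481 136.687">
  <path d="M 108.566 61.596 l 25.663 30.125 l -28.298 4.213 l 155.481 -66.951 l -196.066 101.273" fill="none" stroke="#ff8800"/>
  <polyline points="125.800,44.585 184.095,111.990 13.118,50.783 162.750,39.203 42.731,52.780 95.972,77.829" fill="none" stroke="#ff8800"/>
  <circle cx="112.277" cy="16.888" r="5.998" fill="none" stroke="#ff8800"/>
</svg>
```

1 u = 1 mm; y_m = 136.687 − y.

[1] `<path>` open polyline, #ff8800→engrave S270 F1931: (108.566,75.091) → (134.229,44.966) → (105.931,40.753) → (261.412,107.704) → (65.346,6.431)

[2] `<polyline>` open polyline, #ff8800→engrave S270 F1931: (125.800,92.102) → (184.095,24.697) → (13.118,85.904) → (162.750,97.484) → (42.731,83.907) → (95.972,58.858)

[3] `<circle>` circle, #ff8800→engrave S270 F1931: (118.275,119.799) → (117.818,122.094) → (116.518,124.040) → (114.572,125.340) → (112.277,125.797) → (109.982,125.340) → (108.036,124.040) → (106.736,122.094) → (106.279,119.799) → (106.736,117.504) → (108.036,115.558) → (109.982,114.258) → (112.277,113.801) → (114.572,114.258) → (116.518,115.558) → (117.818,117.504) → (118.275,119.799) (closed)

(bCNC post)
(Date: synthetic)
G21
G90
G0 X108.566 Y75.091
M3 S270
G1 X134.229 Y44.966 F1931
G1 X105.931 Y40.753
G1 X261.412 Y107.704
G1 X65.346 Y6.431
M5
G0 X125.800 Y92.102
M3 S270
G1 X184.095 Y24.697 F1931
G1 X13.118 Y85.904
G1 X162.750 Y97.484
G1 X42.731 Y83.907
G1 X95.972 Y58.858
M5
G0 X118.275 Y119.799
M3 S270
G1 X117.818 Y122.094 F1931
G1 X116.518 Y124.040
G1 X114.572 Y125.340
G1 X112.277 Y125.797
G1 X109.982 Y125.340
G1 X108.036 Y124.040
G1 X106.736 Y122.094
G1 X106.279 Y119.799
G1 X106.736 Y117.504
G1 X108.036 Y115.558
G1 X109.982 Y114.258
G1 X112.277 Y113.801
G1 X114.572 Y114.258
G1 X116.518 Y115.558
G1 X117.818 Y117.504
G1 X118.275 Y119.799
M5
G0 X0.000 Y0.000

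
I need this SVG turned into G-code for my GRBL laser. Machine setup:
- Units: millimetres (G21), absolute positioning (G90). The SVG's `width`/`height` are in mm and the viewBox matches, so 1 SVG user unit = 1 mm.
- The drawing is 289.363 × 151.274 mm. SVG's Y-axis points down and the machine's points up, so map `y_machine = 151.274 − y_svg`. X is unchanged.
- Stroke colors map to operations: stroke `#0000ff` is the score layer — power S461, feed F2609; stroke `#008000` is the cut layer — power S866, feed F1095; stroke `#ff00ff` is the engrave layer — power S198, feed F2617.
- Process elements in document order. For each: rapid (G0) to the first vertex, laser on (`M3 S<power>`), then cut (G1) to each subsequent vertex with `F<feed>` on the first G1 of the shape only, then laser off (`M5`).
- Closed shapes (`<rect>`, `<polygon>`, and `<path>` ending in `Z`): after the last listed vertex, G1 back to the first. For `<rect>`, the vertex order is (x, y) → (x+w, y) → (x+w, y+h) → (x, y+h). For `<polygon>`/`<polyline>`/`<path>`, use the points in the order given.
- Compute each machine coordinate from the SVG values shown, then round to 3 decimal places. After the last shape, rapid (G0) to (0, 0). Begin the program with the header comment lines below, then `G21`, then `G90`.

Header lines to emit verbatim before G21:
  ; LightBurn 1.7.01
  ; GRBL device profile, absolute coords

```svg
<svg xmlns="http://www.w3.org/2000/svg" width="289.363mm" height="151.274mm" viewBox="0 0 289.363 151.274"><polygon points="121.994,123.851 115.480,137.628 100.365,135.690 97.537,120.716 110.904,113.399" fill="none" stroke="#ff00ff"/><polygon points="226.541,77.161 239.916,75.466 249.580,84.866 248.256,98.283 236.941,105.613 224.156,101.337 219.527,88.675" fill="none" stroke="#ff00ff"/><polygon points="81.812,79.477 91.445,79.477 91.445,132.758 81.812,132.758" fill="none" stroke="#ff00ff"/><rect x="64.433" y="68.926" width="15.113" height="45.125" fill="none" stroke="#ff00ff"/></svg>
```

Since the viewBox matches the mm dimensions, user units are millimetres directly. The only transform is the Y-flip y_m = 151.274 − y_svg.

Shape 1 is a regular polygon drawn with `<polygon>`. Its stroke #ff00ff means engrave at S198, F2617. After flipping Y the toolpath is (121.994,27.423) → (115.480,13.646) → (100.365,15.584) → (97.537,30.558) → (110.904,37.875) → (121.994,27.423), returning to the start.

Shape 2 is a regular polygon drawn with `<polygon>`. Its stroke #ff00ff means engrave at S198, F2617. After flipping Y the toolpath is (226.541,74.113) → (239.916,75.808) → (249.580,66.408) → (248.256,52.991) → (236.941,45.661) → (224.156,49.937) → (219.527,62.599) → (226.541,74.113), returning to the start.

Shape 3 is a rectangle drawn with `<polygon>`. Its stroke #ff00ff means engrave at S198, F2617. After flipping Y the toolpath is (81.812,71.797) → (91.445,71.797) → (91.445,18.516) → (81.812,18.516) → (81.812,71.797), returning to the start.

Shape 4 is a rectangle drawn with `<rect>`. Its stroke #ff00ff means engrave at S198, F2617. After flipping Y the toolpath is (64.433,82.348) → (79.546,82.348) → (79.546,37.223) → (64.433,37.223) → (64.433,82.348), returning to the start.

; LightBurn 1.7.01
; GRBL device profile, absolute coords
G21
G90
G0 X121.994 Y27.423
M3 S198
G1 X115.480 Y13.646 F2617
G1 X100.365 Y15.584
G1 X97.537 Y30.558
G1 X110.904 Y37.875
G1 X121.994 Y27.423
M5
G0 X226.541 Y74.113
M3 S198
G1 X239.916 Y75.808 F2617
G1 X249.580 Y66.408
G1 X248.256 Y52.991
G1 X236.941 Y45.661
G1 X224.156 Y49.937
G1 X219.527 Y62.599
G1 X226.541 Y74.113
M5
G0 X81.812 Y71.797
M3 S198
G1 X91.445 Y71.797 F2617
G1 X91.445 Y18.516
G1 X81.812 Y18.516
G1 X81.812 Y71.797
M5
G0 X64.433 Y82.348
M3 S198
G1 X79.546 Y82.348 F2617
G1 X79.546 Y37.223
G1 X64.433 Y37.223
G1 X64.433 Y82.348
M5
G0 X0.000 Y0.000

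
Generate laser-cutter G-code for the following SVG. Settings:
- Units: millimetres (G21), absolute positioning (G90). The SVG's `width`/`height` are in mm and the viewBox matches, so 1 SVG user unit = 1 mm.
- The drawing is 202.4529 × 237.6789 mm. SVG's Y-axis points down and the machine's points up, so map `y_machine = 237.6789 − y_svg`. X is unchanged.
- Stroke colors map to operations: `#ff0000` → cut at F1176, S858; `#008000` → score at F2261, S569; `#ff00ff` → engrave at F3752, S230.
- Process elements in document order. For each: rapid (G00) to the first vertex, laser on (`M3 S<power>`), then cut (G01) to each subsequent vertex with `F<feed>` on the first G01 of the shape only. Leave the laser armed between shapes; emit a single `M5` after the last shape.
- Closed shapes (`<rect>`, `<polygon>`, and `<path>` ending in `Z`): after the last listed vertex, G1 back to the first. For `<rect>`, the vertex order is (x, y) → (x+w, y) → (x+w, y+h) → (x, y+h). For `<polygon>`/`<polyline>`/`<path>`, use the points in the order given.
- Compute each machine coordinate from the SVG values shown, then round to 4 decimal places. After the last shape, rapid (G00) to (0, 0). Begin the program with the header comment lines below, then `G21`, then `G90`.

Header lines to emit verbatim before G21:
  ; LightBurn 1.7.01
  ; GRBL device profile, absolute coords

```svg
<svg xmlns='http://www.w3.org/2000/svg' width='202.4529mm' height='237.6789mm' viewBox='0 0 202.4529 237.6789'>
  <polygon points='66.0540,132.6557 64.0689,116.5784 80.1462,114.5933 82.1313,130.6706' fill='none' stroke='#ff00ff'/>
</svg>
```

; LightBurn 1.7.01
; GRBL device profile, absolute coords
G21
G90
G00 X66.0540 Y105.0232
M3 S230
G01 X64.0689 Y121.1005 F3752
G01 X80.1462 Y123.0856
G01 X82.1313 Y107.0083
G01 X66.0540 Y105.0232
M5
G00 X0.0000 Y0.0000

Since the viewBox matches the mm dimensions, user units are millimetres directly. The only transform is the Y-flip y_m = 237.6789 − y_svg.

Shape 1 is a regular polygon drawn with `<polygon>`. Its stroke #ff00ff means engrave at S230, F3752. After flipping Y the toolpath is (66.0540,105.0232) → (64.0689,121.1005) → (80.1462,123.0856) → (82.1313,107.0083) → (66.0540,105.0232), returning to the start.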